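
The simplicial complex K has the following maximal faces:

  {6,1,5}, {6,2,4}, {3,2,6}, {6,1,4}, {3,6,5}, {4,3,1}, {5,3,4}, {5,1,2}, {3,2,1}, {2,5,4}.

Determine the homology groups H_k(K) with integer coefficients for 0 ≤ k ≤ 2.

K has 6 vertices, 15 edges, 10 triangles.
rank ∂_0 = 0, rank ∂_1 = 5 ⇒ b_0 = 6 − 0 − 5 = 1; all invariant factors of ∂_1 are 1 so no torsion. So H_0 ≅ Z.
rank ∂_1 = 5, rank ∂_2 = 10 ⇒ b_1 = 15 − 5 − 10 = 0; ∂_2 has invariant factor(s) [2] giving torsion. So H_1 ≅ Z/2.
rank ∂_2 = 10, rank ∂_3 = 0 ⇒ b_2 = 10 − 10 − 0 = 0. So H_2 ≅ 0.

H_0 ≅ Z,  H_1 ≅ Z/2,  H_2 = 0.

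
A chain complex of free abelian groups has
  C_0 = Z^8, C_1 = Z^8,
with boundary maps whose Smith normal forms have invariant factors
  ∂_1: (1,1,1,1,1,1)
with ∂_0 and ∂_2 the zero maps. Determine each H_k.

H_0: b_0 = 8 − 0 − 6 = 2; torsion from ∂_1 factors > 1: none. So H_0 = Z^2.
H_1: b_1 = 8 − 6 − 0 = 2; torsion from ∂_2 factors > 1: none. So H_1 = Z^2.

H_0 = Z^2,  H_1 = Z^2.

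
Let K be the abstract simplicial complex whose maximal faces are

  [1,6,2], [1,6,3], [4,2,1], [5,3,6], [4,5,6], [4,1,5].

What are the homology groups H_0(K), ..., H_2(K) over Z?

Order the vertices as 1 < 2 < 3 < 4 < 5 < 6. Listing each simplex with vertices in this order, K has dimension 2 with simplices:

  0-simplices (6): [1], [2], [3], [4], [5], [6]
  1-simplices (12): [1,2], [1,3], [1,4], [1,5], [1,6], [2,4], [2,6], [3,5], [3,6], [4,5], [4,6], [5,6]
  2-simplices (6): [1,2,4], [1,2,6], [1,3,6], [1,4,5], [3,5,6], [4,5,6]

so the chain groups are C_0 ≅ Z^6, C_1 ≅ Z^12, C_2 ≅ Z^6.

The boundary map ∂_1: C_1 → C_0 is given by ∂[p,q] = [q] − [p].
As a 6×12 matrix over Z this has rank 5, with invariant factors (1,1,1,1,1).

Boundary ∂_2: C_2 → C_1 maps a triangle to the signed sum of its edges. For instance
  ∂[1,3,6] = [3,6] − [1,6] + [1,3],
  ∂[1,4,5] = [4,5] − [1,5] + [1,4].
As a 12×6 matrix over Z this has rank 6, with invariant factors (1,1,1,1,1,1).

Now H_k = ker ∂_k / im ∂_{k+1}, so:

  H_0: rank C_0 − rank ∂_1 = 6 − 5 = 1, and the invariant factors of ∂_1 are all 1, so H_0 = Z.
  H_1: rank ker ∂_1 − rank ∂_2 = (12 − 5) − 6 = 1, and the invariant factors of ∂_2 are all 1, so H_1 = Z.
  H_2: rank ker ∂_2 − rank ∂_3 = (6 − 6) − 0 = 0, and there is no ∂_3, so H_2 = 0.

H_0 = Z,  H_1 = Z,  H_2 = 0.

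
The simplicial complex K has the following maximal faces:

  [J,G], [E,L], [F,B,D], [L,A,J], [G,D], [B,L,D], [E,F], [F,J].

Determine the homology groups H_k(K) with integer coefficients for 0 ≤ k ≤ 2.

Fix the vertex order A < B < D < E < F < G < J < L and write every simplex with vertices in increasing order. Then dim K = 2 and the simplices of K are:

  0-simplices (8): A, B, D, E, F, G, J, L
  1-simplices (13): AJ, AL, BD, BF, BL, DF, DG, DL, EF, EL, FJ, GJ, JL
  2-simplices (3): AJL, BDF, BDL

Hence C_0 ≅ Z^8, C_1 ≅ Z^13, C_2 ≅ Z^3.

The boundary map ∂_1: C_1 → C_0 maps an edge to its endpoints' difference, ∂[p,q] = q − p. For instance
  ∂FJ = J − F.
The resulting 8×13 matrix has rank 7, and its Smith normal form has invariant factors (1,1,1,1,1,1,1).

∂_2: C_2 → C_1 maps a triangle to the signed sum of its edges. For instance
  ∂BDF = DF − BF + BD,
  ∂AJL = JL − AL + AJ.
The resulting 13×3 matrix has rank 3, and its Smith normal form has invariant factors (1,1,1).

Now H_k = ker ∂_k / im ∂_{k+1}, so:

  H_0: rank C_0 − rank ∂_1 = 8 − 7 = 1, and the invariant factors of ∂_1 are all 1, so H_0 ≅ Z.
  H_1: rank ker ∂_1 − rank ∂_2 = (13 − 7) − 3 = 3, and the invariant factors of ∂_2 are all 1, so H_1 ≅ Z^3.
  H_2: rank ker ∂_2 − rank ∂_3 = (3 − 3) − 0 = 0, and there is no ∂_3, so H_2 ≅ 0.

As a check, the Euler characteristic is 8 − 13 + 3 = -2, which agrees with 1 − 3 + 0 = -2.

H_0 = Z,  H_1 = Z^3,  H_2 = 0.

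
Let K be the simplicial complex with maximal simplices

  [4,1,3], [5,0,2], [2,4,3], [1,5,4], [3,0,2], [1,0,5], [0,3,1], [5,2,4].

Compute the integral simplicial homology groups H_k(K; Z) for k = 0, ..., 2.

Take the total order 0 < 1 < 2 < 3 < 4 < 5 on the vertex set. Then K (dimension 2) consists of the simplices:

  0-simplices (6): [0], [1], [2], [3], [4], [5]
  1-simplices (12): [0,1], [0,2], [0,3], [0,5], [1,3], [1,4], [1,5], [2,3], [2,4], [2,5], [3,4], [4,5]
  2-simplices (8): [0,1,3], [0,1,5], [0,2,3], [0,2,5], [1,3,4], [1,4,5], [2,3,4], [2,4,5]

Hence C_0 ≅ Z^6, C_1 ≅ Z^12, C_2 ≅ Z^8.

∂_1: C_1 → C_0 is given by ∂[p,q] = [q] − [p]. For instance
  ∂[3,4] = [4] − [3].
As a 6×12 matrix over Z this has rank 5, with invariant factors (1,1,1,1,1).

∂_2: C_2 → C_1 maps a triangle to the signed sum of its edges. For instance
  ∂[2,3,4] = [3,4] − [2,4] + [2,3],
  ∂[1,4,5] = [4,5] − [1,5] + [1,4].
The 12×8 boundary matrix has rank 7 and Smith normal form diag(1,1,1,1,1,1,1).

From H_k ≅ ker(∂_k) / im(∂_{k+1}) we obtain:

  H_0: rank C_0 − rank ∂_1 = 6 − 5 = 1, and the invariant factors of ∂_1 are all 1, so H_0 = Z.
  H_1: rank ker ∂_1 − rank ∂_2 = (12 − 5) − 7 = 0, and the invariant factors of ∂_2 are all 1, so H_1 = 0.
  H_2: rank ker ∂_2 − rank ∂_3 = (8 − 7) − 0 = 1, and there is no ∂_3, so H_2 = Z.

As a check, the Euler characteristic is 6 − 12 + 8 = 2, which agrees with 1 − 0 + 1 = 2.
(K is a triangulation of the 2-sphere S^2.)

H_0 = Z,  H_1 = 0,  H_2 = Z.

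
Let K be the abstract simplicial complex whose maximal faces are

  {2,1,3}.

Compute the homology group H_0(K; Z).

H_0 = Z.

Take the total order 1 < 2 < 3 on the vertex set. Then K (dimension 2) consists of the simplices:

  0-simplices (3): [1], [2], [3]
  1-simplices (3): [1,2], [1,3], [2,3]
  2-simplices (1): [1,2,3]

giving chain groups C_0 ≅ Z^3, C_1 ≅ Z^3, C_2 ≅ Z^1.

∂_1: C_1 → C_0 maps an edge to its endpoints' difference, ∂[p,q] = q − p.
This gives a 3×3 integer matrix of rank 2; reducing to Smith normal form yields diagonal entries (1,1).

Boundary ∂_2: C_2 → C_1 sends each 2-simplex [p,q,r] to [q,r] − [p,r] + [p,q]. For instance
  ∂[1,2,3] = [2,3] − [1,3] + [1,2].
This gives a 3×1 integer matrix of rank 1; reducing to Smith normal form yields diagonal entries (1).

From H_k ≅ ker(∂_k) / im(∂_{k+1}) we obtain:

  H_0: rank C_0 − rank ∂_1 = 3 − 2 = 1, and the invariant factors of ∂_1 are all 1, so H_0 = Z.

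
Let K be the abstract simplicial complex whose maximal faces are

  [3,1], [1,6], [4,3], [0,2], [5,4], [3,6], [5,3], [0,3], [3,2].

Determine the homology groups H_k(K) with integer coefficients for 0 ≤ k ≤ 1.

H_0 = Z,  H_1 = Z^3.

Take the total order 0 < 1 < 2 < 3 < 4 < 5 < 6 on the vertex set. Then K (dimension 1) consists of the simplices:

  0-simplices (7): [0], [1], [2], [3], [4], [5], [6]
  1-simplices (9): [0,2], [0,3], [1,3], [1,6], [2,3], [3,4], [3,5], [3,6], [4,5]

so the chain groups are C_0 ≅ Z^7, C_1 ≅ Z^9.

Boundary ∂_1: C_1 → C_0 maps an edge to its endpoints' difference, ∂[p,q] = q − p.
As a 7×9 matrix over Z this has rank 6, with invariant factors (1,1,1,1,1,1).

Computing H_k = (kernel of ∂_k) / (image of ∂_{k+1}):

  H_0: rank C_0 − rank ∂_1 = 7 − 6 = 1, and the invariant factors of ∂_1 are all 1, so H_0 = Z.
  H_1: rank ker ∂_1 − rank ∂_2 = (9 − 6) − 0 = 3, and there is no ∂_2, so H_1 = Z^3.

(K is a triangulation of a wedge of 3 circles.)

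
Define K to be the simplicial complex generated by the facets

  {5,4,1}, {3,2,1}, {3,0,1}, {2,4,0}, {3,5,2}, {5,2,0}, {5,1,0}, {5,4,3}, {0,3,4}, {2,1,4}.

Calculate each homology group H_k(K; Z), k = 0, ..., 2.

Order the vertices as 0 < 1 < 2 < 3 < 4 < 5. Listing each simplex with vertices in this order, K has dimension 2 with simplices:

  0-simplices (6): [0], [1], [2], [3], [4], [5]
  1-simplices (15): [0,1], [0,2], [0,3], [0,4], [0,5], [1,2], [1,3], [1,4], [1,5], [2,3], [2,4], [2,5], [3,4], [3,5], [4,5]
  2-simplices (10): [0,1,3], [0,1,5], [0,2,4], [0,2,5], [0,3,4], [1,2,3], [1,2,4], [1,4,5], [2,3,5], [3,4,5]

giving chain groups C_0 ≅ Z^6, C_1 ≅ Z^15, C_2 ≅ Z^10.

The boundary map ∂_1: C_1 → C_0 maps an edge to its endpoints' difference, ∂[p,q] = q − p. For instance
  ∂[0,3] = [3] − [0].
This gives a 6×15 integer matrix of rank 5; reducing to Smith normal form yields diagonal entries (1,1,1,1,1).

∂_2: C_2 → C_1 acts by ∂[p,q,r] = [q,r] − [p,r] + [p,q]. For instance
  ∂[0,2,5] = [2,5] − [0,5] + [0,2],
  ∂[0,3,4] = [3,4] − [0,4] + [0,3].
As a 15×10 matrix over Z this has rank 10, with invariant factors (1,1,1,1,1,1,1,1,1,2).

From H_k ≅ ker(∂_k) / im(∂_{k+1}) we obtain:

  H_0: rank C_0 − rank ∂_1 = 6 − 5 = 1, and the invariant factors of ∂_1 are all 1, so H_0 = Z.
  H_1: rank ker ∂_1 − rank ∂_2 = (15 − 5) − 10 = 0, and ∂_2 has invariant factor 2 > 1, so H_1 = Z/2.
  H_2: rank ker ∂_2 − rank ∂_3 = (10 − 10) − 0 = 0, and there is no ∂_3, so H_2 = 0.

H_0 ≅ Z,  H_1 ≅ Z/2,  H_2 = 0.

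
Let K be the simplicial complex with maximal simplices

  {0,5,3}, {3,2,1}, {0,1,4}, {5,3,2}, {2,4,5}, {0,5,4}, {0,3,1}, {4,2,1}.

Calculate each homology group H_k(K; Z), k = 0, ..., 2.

Fix the vertex order 0 < 1 < 2 < 3 < 4 < 5 and write every simplex with vertices in increasing order. Then dim K = 2 and the simplices of K are:

  0-simplices (6): [0], [1], [2], [3], [4], [5]
  1-simplices (12): [0,1], [0,3], [0,4], [0,5], [1,2], [1,3], [1,4], [2,3], [2,4], [2,5], [3,5], [4,5]
  2-simplices (8): [0,1,3], [0,1,4], [0,3,5], [0,4,5], [1,2,3], [1,2,4], [2,3,5], [2,4,5]

so the chain groups are C_0 ≅ Z^6, C_1 ≅ Z^12, C_2 ≅ Z^8.

Boundary ∂_1: C_1 → C_0 maps an edge to its endpoints' difference, ∂[p,q] = q − p. For instance
  ∂[1,2] = [2] − [1].
This gives a 6×12 integer matrix of rank 5; reducing to Smith normal form yields diagonal entries (1,1,1,1,1).

Boundary ∂_2: C_2 → C_1 maps a triangle to the signed sum of its edges. For instance
  ∂[2,4,5] = [4,5] − [2,5] + [2,4],
  ∂[0,3,5] = [3,5] − [0,5] + [0,3].
The 12×8 boundary matrix has rank 7 and Smith normal form diag(1,1,1,1,1,1,1).

From H_k ≅ ker(∂_k) / im(∂_{k+1}) we obtain:

  H_0: rank C_0 − rank ∂_1 = 6 − 5 = 1, and the invariant factors of ∂_1 are all 1, so H_0 = Z.
  H_1: rank ker ∂_1 − rank ∂_2 = (12 − 5) − 7 = 0, and the invariant factors of ∂_2 are all 1, so H_1 = 0.
  H_2: rank ker ∂_2 − rank ∂_3 = (8 − 7) − 0 = 1, and there is no ∂_3, so H_2 = Z.

H_0 ≅ Z,  H_1 = 0,  H_2 ≅ Z.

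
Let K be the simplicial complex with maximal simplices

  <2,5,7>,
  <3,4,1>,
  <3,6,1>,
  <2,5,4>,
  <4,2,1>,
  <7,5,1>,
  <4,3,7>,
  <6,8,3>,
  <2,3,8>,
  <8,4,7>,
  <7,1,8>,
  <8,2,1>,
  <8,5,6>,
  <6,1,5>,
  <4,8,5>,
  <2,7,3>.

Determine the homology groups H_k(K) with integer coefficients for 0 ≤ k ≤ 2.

We work with the vertex ordering 1 < 2 < 3 < 4 < 5 < 6 < 7 < 8. The simplices of K, each written with vertices in increasing order, are:

  0-simplices (8): [1], [2], [3], [4], [5], [6], [7], [8]
  1-simplices (24): (24 of them)
  2-simplices (16): [1,2,4], [1,2,8], [1,3,4], [1,3,6], [1,5,6], [1,5,7], [1,7,8], [2,3,7], [2,3,8], [2,4,5], [2,5,7], [3,4,7], [3,6,8], [4,5,8], [4,7,8], [5,6,8]

so the chain groups are C_0 ≅ Z^8, C_1 ≅ Z^24, C_2 ≅ Z^16.

∂_1: C_1 → C_0 maps an edge to its endpoints' difference, ∂[p,q] = q − p. For instance
  ∂[1,5] = [5] − [1].
The resulting 8×24 matrix has rank 7, and its Smith normal form has invariant factors (1,1,1,1,1,1,1).

Boundary ∂_2: C_2 → C_1 maps a triangle to the signed sum of its edges. For instance
  ∂[2,4,5] = [4,5] − [2,5] + [2,4],
  ∂[1,5,6] = [5,6] − [1,6] + [1,5].
The 24×16 boundary matrix has rank 15 and Smith normal form diag(1,1,1,1,1,1,1,1,1,1,1,1,1,1,1).

Now H_k = ker ∂_k / im ∂_{k+1}, so:

  H_0: rank C_0 − rank ∂_1 = 8 − 7 = 1, and the invariant factors of ∂_1 are all 1, so H_0 = Z.
  H_1: rank ker ∂_1 − rank ∂_2 = (24 − 7) − 15 = 2, and the invariant factors of ∂_2 are all 1, so H_1 = Z^2.
  H_2: rank ker ∂_2 − rank ∂_3 = (16 − 15) − 0 = 1, and there is no ∂_3, so H_2 = Z.

H_0 = Z,  H_1 = Z^2,  H_2 = Z.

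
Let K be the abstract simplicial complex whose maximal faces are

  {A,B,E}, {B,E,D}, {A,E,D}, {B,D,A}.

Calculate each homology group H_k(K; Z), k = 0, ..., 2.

Take the total order A < B < D < E on the vertex set. Then K (dimension 2) consists of the simplices:

  0-simplices (4): A, B, D, E
  1-simplices (6): AB, AD, AE, BD, BE, DE
  2-simplices (4): ABD, ABE, ADE, BDE

so the chain groups are C_0 ≅ Z^4, C_1 ≅ Z^6, C_2 ≅ Z^4.

The boundary map ∂_1: C_1 → C_0 is given by ∂[p,q] = [q] − [p]. For instance
  ∂BD = D − B.
The resulting 4×6 matrix has rank 3, and its Smith normal form has invariant factors (1,1,1).

Boundary ∂_2: C_2 → C_1 sends each 2-simplex [p,q,r] to [q,r] − [p,r] + [p,q]. For instance
  ∂ABD = BD − AD + AB,
  ∂ABE = BE − AE + AB.
The 6×4 boundary matrix has rank 3 and Smith normal form diag(1,1,1).

Reading off H_k = ker ∂_k / im ∂_{k+1}:

  H_0: rank C_0 − rank ∂_1 = 4 − 3 = 1, and the invariant factors of ∂_1 are all 1, so H_0 = Z.
  H_1: rank ker ∂_1 − rank ∂_2 = (6 − 3) − 3 = 0, and the invariant factors of ∂_2 are all 1, so H_1 = 0.
  H_2: rank ker ∂_2 − rank ∂_3 = (4 − 3) − 0 = 1, and there is no ∂_3, so H_2 = Z.

(K is a triangulation of the 2-sphere S^2.)

H_0 = Z,  H_1 = 0,  H_2 = Z.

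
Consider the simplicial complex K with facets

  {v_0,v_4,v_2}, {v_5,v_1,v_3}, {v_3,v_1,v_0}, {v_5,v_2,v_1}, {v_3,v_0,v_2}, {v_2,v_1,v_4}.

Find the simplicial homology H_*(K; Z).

K has 6 vertices, 12 edges, 6 triangles.
rank ∂_0 = 0, rank ∂_1 = 5 ⇒ b_0 = 6 − 0 − 5 = 1; all invariant factors of ∂_1 are 1 so no torsion. So H_0 = Z.
rank ∂_1 = 5, rank ∂_2 = 6 ⇒ b_1 = 12 − 5 − 6 = 1; all invariant factors of ∂_2 are 1 so no torsion. So H_1 = Z.
rank ∂_2 = 6, rank ∂_3 = 0 ⇒ b_2 = 6 − 6 − 0 = 0. So H_2 = 0.

H_0 = Z,  H_1 = Z,  H_2 = 0.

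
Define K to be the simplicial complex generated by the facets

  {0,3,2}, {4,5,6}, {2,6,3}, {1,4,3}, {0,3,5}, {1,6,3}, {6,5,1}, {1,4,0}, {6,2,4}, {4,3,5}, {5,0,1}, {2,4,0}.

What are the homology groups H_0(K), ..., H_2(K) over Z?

Order the vertices as 0 < 1 < 2 < 3 < 4 < 5 < 6. Listing each simplex with vertices in this order, K has dimension 2 with simplices:

  0-simplices (7): [0], [1], [2], [3], [4], [5], [6]
  1-simplices (18): [0,1], [0,2], [0,3], [0,4], [0,5], [1,3], [1,4], [1,5], [1,6], [2,3], [2,4], [2,6], [3,4], [3,5], [3,6], [4,5], [4,6], [5,6]
  2-simplices (12): [0,1,4], [0,1,5], [0,2,3], [0,2,4], [0,3,5], [1,3,4], [1,3,6], [1,5,6], [2,3,6], [2,4,6], [3,4,5], [4,5,6]

so the chain groups are C_0 ≅ Z^7, C_1 ≅ Z^18, C_2 ≅ Z^12.

Boundary ∂_1: C_1 → C_0 sends each edge [p,q] (with p < q) to q − p.
The 7×18 boundary matrix has rank 6 and Smith normal form diag(1,1,1,1,1,1).

∂_2: C_2 → C_1 acts by ∂[p,q,r] = [q,r] − [p,r] + [p,q]. For instance
  ∂[0,2,3] = [2,3] − [0,3] + [0,2],
  ∂[1,5,6] = [5,6] − [1,6] + [1,5].
This gives a 18×12 integer matrix of rank 12; reducing to Smith normal form yields diagonal entries (1,1,1,1,1,1,1,1,1,1,1,2).

From H_k ≅ ker(∂_k) / im(∂_{k+1}) we obtain:

  H_0: rank C_0 − rank ∂_1 = 7 − 6 = 1, and the invariant factors of ∂_1 are all 1, so H_0 = Z.
  H_1: rank ker ∂_1 − rank ∂_2 = (18 − 6) − 12 = 0, and ∂_2 has invariant factor 2 > 1, so H_1 = Z/2.
  H_2: rank ker ∂_2 − rank ∂_3 = (12 − 12) − 0 = 0, and there is no ∂_3, so H_2 = 0.

H_0 = Z,  H_1 = Z/2,  H_2 = 0.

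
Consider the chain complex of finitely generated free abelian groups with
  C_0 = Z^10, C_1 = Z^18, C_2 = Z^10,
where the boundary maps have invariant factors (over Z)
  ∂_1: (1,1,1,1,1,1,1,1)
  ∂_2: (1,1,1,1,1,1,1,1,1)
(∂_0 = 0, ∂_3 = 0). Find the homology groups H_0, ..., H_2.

H_0: b_0 = 10 − 0 − 8 = 2; torsion from ∂_1 factors > 1: none. So H_0 = Z^2.
H_1: b_1 = 18 − 8 − 9 = 1; torsion from ∂_2 factors > 1: none. So H_1 = Z.
H_2: b_2 = 10 − 9 − 0 = 1; torsion from ∂_3 factors > 1: none. So H_2 = Z.

H_0 = Z^2,  H_1 = Z,  H_2 = Z.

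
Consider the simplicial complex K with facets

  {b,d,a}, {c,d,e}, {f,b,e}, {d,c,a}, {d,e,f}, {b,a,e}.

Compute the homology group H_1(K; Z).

We work with the vertex ordering a < b < c < d < e < f. The simplices of K, each written with vertices in increasing order, are:

  0-simplices (6): a, b, c, d, e, f
  1-simplices (12): ab, ac, ad, ae, bd, be, bf, cd, ce, de, df, ef
  2-simplices (6): abd, abe, acd, bef, cde, def

Hence C_0 ≅ Z^6, C_1 ≅ Z^12, C_2 ≅ Z^6.

∂_1: C_1 → C_0 is given by ∂[p,q] = [q] − [p]. For instance
  ∂ac = c − a.
The 6×12 boundary matrix has rank 5 and Smith normal form diag(1,1,1,1,1).

Boundary ∂_2: C_2 → C_1 acts by ∂[p,q,r] = [q,r] − [p,r] + [p,q]. For instance
  ∂cde = de − ce + cd,
  ∂bef = ef − bf + be.
This gives a 12×6 integer matrix of rank 6; reducing to Smith normal form yields diagonal entries (1,1,1,1,1,1).

Reading off H_k = ker ∂_k / im ∂_{k+1}:

  H_1: rank ker ∂_1 − rank ∂_2 = (12 − 5) − 6 = 1, and the invariant factors of ∂_2 are all 1, so H_1 = Z.

H_1 ≅ Z.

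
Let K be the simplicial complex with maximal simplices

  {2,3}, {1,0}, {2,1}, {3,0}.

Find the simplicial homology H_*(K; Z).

Take the total order 0 < 1 < 2 < 3 on the vertex set. Then K (dimension 1) consists of the simplices:

  0-simplices (4): [0], [1], [2], [3]
  1-simplices (4): [0,1], [0,3], [1,2], [2,3]

Hence C_0 ≅ Z^4, C_1 ≅ Z^4.

∂_1: C_1 → C_0 is given by ∂[p,q] = [q] − [p]. For instance
  ∂[0,3] = [3] − [0].
The 4×4 boundary matrix has rank 3 and Smith normal form diag(1,1,1).

Reading off H_k = ker ∂_k / im ∂_{k+1}:

  H_0: rank C_0 − rank ∂_1 = 4 − 3 = 1, and the invariant factors of ∂_1 are all 1, so H_0 ≅ Z.
  H_1: rank ker ∂_1 − rank ∂_2 = (4 − 3) − 0 = 1, and there is no ∂_2, so H_1 ≅ Z.

(K is a triangulation of the circle S^1.)

H_0 = Z,  H_1 = Z.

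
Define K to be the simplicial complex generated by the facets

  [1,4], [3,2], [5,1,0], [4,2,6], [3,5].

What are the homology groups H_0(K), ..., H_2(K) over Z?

Take the total order 0 < 1 < 2 < 3 < 4 < 5 < 6 on the vertex set. Then K (dimension 2) consists of the simplices:

  0-simplices (7): [0], [1], [2], [3], [4], [5], [6]
  1-simplices (9): [0,1], [0,5], [1,4], [1,5], [2,3], [2,4], [2,6], [3,5], [4,6]
  2-simplices (2): [0,1,5], [2,4,6]

giving chain groups C_0 ≅ Z^7, C_1 ≅ Z^9, C_2 ≅ Z^2.

∂_1: C_1 → C_0 is given by ∂[p,q] = [q] − [p].
The 7×9 boundary matrix has rank 6 and Smith normal form diag(1,1,1,1,1,1).

Boundary ∂_2: C_2 → C_1 acts by ∂[p,q,r] = [q,r] − [p,r] + [p,q]. For instance
  ∂[0,1,5] = [1,5] − [0,5] + [0,1],
  ∂[2,4,6] = [4,6] − [2,6] + [2,4].
As a 9×2 matrix over Z this has rank 2, with invariant factors (1,1).

Now H_k = ker ∂_k / im ∂_{k+1}, so:

  H_0: rank C_0 − rank ∂_1 = 7 − 6 = 1, and the invariant factors of ∂_1 are all 1, so H_0 = Z.
  H_1: rank ker ∂_1 − rank ∂_2 = (9 − 6) − 2 = 1, and the invariant factors of ∂_2 are all 1, so H_1 = Z.
  H_2: rank ker ∂_2 − rank ∂_3 = (2 − 2) − 0 = 0, and there is no ∂_3, so H_2 = 0.

As a check, the Euler characteristic is 7 − 9 + 2 = 0, which agrees with 1 − 1 + 0 = 0.

H_0 = Z,  H_1 = Z,  H_2 = 0.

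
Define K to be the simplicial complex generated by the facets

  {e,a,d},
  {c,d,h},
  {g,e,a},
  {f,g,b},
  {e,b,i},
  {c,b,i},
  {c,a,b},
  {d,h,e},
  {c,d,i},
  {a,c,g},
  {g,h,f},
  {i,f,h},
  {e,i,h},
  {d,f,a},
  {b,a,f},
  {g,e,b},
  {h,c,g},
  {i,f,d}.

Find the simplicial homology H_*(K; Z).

H_0 ≅ Z,  H_1 ≅ Z ⊕ Z/2Z,  H_2 = 0.

We work with the vertex ordering a < b < c < d < e < f < g < h < i. The simplices of K, each written with vertices in increasing order, are:

  0-simplices (9): a, b, c, d, e, f, g, h, i
  1-simplices (27): ab, ac, ad, ae, af, ag, bc, be, bf, bg, bi, cd, cg, ch, ci, de, df, dh, di, eg, eh, ei, fg, fh, fi, gh, hi
  2-simplices (18): abc, abf, acg, ade, adf, aeg, bci, beg, bei, bfg, cdh, cdi, cgh, deh, dfi, ehi, fgh, fhi

so the chain groups are C_0 ≅ Z^9, C_1 ≅ Z^27, C_2 ≅ Z^18.

The boundary map ∂_1: C_1 → C_0 maps an edge to its endpoints' difference, ∂[p,q] = q − p.
As a 9×27 matrix over Z this has rank 8, with invariant factors (1,1,1,1,1,1,1,1).

∂_2: C_2 → C_1 acts by ∂[p,q,r] = [q,r] − [p,r] + [p,q]. For instance
  ∂abc = bc − ac + ab,
  ∂deh = eh − dh + de.
As a 27×18 matrix over Z this has rank 18, with invariant factors (1,1,1,1,1,1,1,1,1,1,1,1,1,1,1,1,1,2).

From H_k ≅ ker(∂_k) / im(∂_{k+1}) we obtain:

  H_0: rank C_0 − rank ∂_1 = 9 − 8 = 1, and the invariant factors of ∂_1 are all 1, so H_0 = Z.
  H_1: rank ker ∂_1 − rank ∂_2 = (27 − 8) − 18 = 1, and ∂_2 has invariant factor 2 > 1, so H_1 = Z ⊕ Z/2Z.
  H_2: rank ker ∂_2 − rank ∂_3 = (18 − 18) − 0 = 0, and there is no ∂_3, so H_2 = 0.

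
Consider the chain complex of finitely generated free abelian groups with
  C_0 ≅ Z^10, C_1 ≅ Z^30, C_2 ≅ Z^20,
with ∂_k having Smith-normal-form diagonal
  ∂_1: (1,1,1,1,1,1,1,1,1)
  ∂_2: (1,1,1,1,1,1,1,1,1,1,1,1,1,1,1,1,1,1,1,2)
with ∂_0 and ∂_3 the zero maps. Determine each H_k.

H_0: b_0 = 10 − 0 − 9 = 1; torsion from ∂_1 factors > 1: none. So H_0 = Z.
H_1: b_1 = 30 − 9 − 20 = 1; torsion from ∂_2 factors > 1: [2]. So H_1 = Z ⊕ Z/2Z.
H_2: b_2 = 20 − 20 − 0 = 0; torsion from ∂_3 factors > 1: none. So H_2 = 0.

H_0 = Z,  H_1 = Z ⊕ Z/2Z,  H_2 = 0.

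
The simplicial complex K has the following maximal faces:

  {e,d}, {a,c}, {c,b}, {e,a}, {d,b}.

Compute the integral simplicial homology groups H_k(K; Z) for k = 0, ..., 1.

Order the vertices as a < b < c < d < e. Listing each simplex with vertices in this order, K has dimension 1 with simplices:

  0-simplices (5): a, b, c, d, e
  1-simplices (5): ac, ae, bc, bd, de

so the chain groups are C_0 ≅ Z^5, C_1 ≅ Z^5.

∂_1: C_1 → C_0 is given by ∂[p,q] = [q] − [p]. For instance
  ∂bc = c − b.
This gives a 5×5 integer matrix of rank 4; reducing to Smith normal form yields diagonal entries (1,1,1,1).

Now H_k = ker ∂_k / im ∂_{k+1}, so:

  H_0: rank C_0 − rank ∂_1 = 5 − 4 = 1, and the invariant factors of ∂_1 are all 1, so H_0 = Z.
  H_1: rank ker ∂_1 − rank ∂_2 = (5 − 4) − 0 = 1, and there is no ∂_2, so H_1 = Z.

H_0 = Z,  H_1 = Z.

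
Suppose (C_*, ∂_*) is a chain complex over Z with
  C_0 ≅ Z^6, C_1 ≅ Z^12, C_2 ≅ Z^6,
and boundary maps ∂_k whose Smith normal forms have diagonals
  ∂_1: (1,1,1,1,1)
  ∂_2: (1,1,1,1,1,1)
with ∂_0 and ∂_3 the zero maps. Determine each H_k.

H_0 = Z,  H_1 = Z,  H_2 = 0.

H_0: b_0 = 6 − 0 − 5 = 1; torsion from ∂_1 factors > 1: none. So H_0 = Z.
H_1: b_1 = 12 − 5 − 6 = 1; torsion from ∂_2 factors > 1: none. So H_1 = Z.
H_2: b_2 = 6 − 6 − 0 = 0; torsion from ∂_3 factors > 1: none. So H_2 = 0.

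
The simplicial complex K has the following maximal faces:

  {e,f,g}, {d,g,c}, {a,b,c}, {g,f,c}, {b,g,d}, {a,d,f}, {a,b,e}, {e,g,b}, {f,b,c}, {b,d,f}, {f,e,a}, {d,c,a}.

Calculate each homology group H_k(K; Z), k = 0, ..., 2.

Order the vertices as a < b < c < d < e < f < g. Listing each simplex with vertices in this order, K has dimension 2 with simplices:

  0-simplices (7): a, b, c, d, e, f, g
  1-simplices (18): ab, ac, ad, ae, af, bc, bd, be, bf, bg, cd, cf, cg, df, dg, ef, eg, fg
  2-simplices (12): abc, abe, acd, adf, aef, bcf, bdf, bdg, beg, cdg, cfg, efg

so the chain groups are C_0 ≅ Z^7, C_1 ≅ Z^18, C_2 ≅ Z^12.

The boundary map ∂_1: C_1 → C_0 sends each edge [p,q] (with p < q) to q − p.
The resulting 7×18 matrix has rank 6, and its Smith normal form has invariant factors (1,1,1,1,1,1).

Boundary ∂_2: C_2 → C_1 sends each 2-simplex [p,q,r] to [q,r] − [p,r] + [p,q]. For instance
  ∂acd = cd − ad + ac,
  ∂bcf = cf − bf + bc.
The 18×12 boundary matrix has rank 12 and Smith normal form diag(1,1,1,1,1,1,1,1,1,1,1,2).

Reading off H_k = ker ∂_k / im ∂_{k+1}:

  H_0: rank C_0 − rank ∂_1 = 7 − 6 = 1, and the invariant factors of ∂_1 are all 1, so H_0 = Z.
  H_1: rank ker ∂_1 − rank ∂_2 = (18 − 6) − 12 = 0, and ∂_2 has invariant factor 2 > 1, so H_1 = Z/2Z.
  H_2: rank ker ∂_2 − rank ∂_3 = (12 − 12) − 0 = 0, and there is no ∂_3, so H_2 = 0.

(K is a triangulation of the real projective plane RP^2.)

H_0 ≅ Z,  H_1 ≅ Z/2Z,  H_2 = 0.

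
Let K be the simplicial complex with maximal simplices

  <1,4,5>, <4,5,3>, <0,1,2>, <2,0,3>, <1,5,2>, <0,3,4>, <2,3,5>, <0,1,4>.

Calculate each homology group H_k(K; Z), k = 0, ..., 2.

Take the total order 0 < 1 < 2 < 3 < 4 < 5 on the vertex set. Then K (dimension 2) consists of the simplices:

  0-simplices (6): [0], [1], [2], [3], [4], [5]
  1-simplices (12): [0,1], [0,2], [0,3], [0,4], [1,2], [1,4], [1,5], [2,3], [2,5], [3,4], [3,5], [4,5]
  2-simplices (8): [0,1,2], [0,1,4], [0,2,3], [0,3,4], [1,2,5], [1,4,5], [2,3,5], [3,4,5]

so the chain groups are C_0 ≅ Z^6, C_1 ≅ Z^12, C_2 ≅ Z^8.

∂_1: C_1 → C_0 is given by ∂[p,q] = [q] − [p]. For instance
  ∂[2,3] = [3] − [2].
As a 6×12 matrix over Z this has rank 5, with invariant factors (1,1,1,1,1).

Boundary ∂_2: C_2 → C_1 sends each 2-simplex [p,q,r] to [q,r] − [p,r] + [p,q]. For instance
  ∂[0,1,4] = [1,4] − [0,4] + [0,1],
  ∂[1,2,5] = [2,5] − [1,5] + [1,2].
This gives a 12×8 integer matrix of rank 7; reducing to Smith normal form yields diagonal entries (1,1,1,1,1,1,1).

Computing H_k = (kernel of ∂_k) / (image of ∂_{k+1}):

  H_0: rank C_0 − rank ∂_1 = 6 − 5 = 1, and the invariant factors of ∂_1 are all 1, so H_0 ≅ Z.
  H_1: rank ker ∂_1 − rank ∂_2 = (12 − 5) − 7 = 0, and the invariant factors of ∂_2 are all 1, so H_1 ≅ 0.
  H_2: rank ker ∂_2 − rank ∂_3 = (8 − 7) − 0 = 1, and there is no ∂_3, so H_2 ≅ Z.

H_0 ≅ Z,  H_1 = 0,  H_2 ≅ Z.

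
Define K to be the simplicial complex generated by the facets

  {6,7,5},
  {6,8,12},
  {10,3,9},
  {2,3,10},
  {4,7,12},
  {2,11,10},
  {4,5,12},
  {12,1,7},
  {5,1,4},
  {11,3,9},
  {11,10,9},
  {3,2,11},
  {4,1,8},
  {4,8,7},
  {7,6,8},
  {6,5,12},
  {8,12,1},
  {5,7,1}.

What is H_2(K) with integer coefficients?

H_2 = Z.

We work with the vertex ordering 1 < 2 < 3 < 4 < 5 < 6 < 7 < 8 < 9 < 10 < 11 < 12. The simplices of K, each written with vertices in increasing order, are:

  0-simplices (12): [1], [2], [3], [4], [5], [6], [7], [8], [9], [10], [11], [12]
  1-simplices (27): (27 of them)
  2-simplices (18): (18 of them)

Hence C_0 ≅ Z^12, C_1 ≅ Z^27, C_2 ≅ Z^18.

The boundary map ∂_1: C_1 → C_0 sends each edge [p,q] (with p < q) to q − p. For instance
  ∂[4,12] = [12] − [4].
This gives a 12×27 integer matrix of rank 10; reducing to Smith normal form yields diagonal entries (1,1,1,1,1,1,1,1,1,1).

∂_2: C_2 → C_1 maps a triangle to the signed sum of its edges. For instance
  ∂[6,7,8] = [7,8] − [6,8] + [6,7],
  ∂[1,5,7] = [5,7] − [1,7] + [1,5].
The resulting 27×18 matrix has rank 17, and its Smith normal form has invariant factors (1,1,1,1,1,1,1,1,1,1,1,1,1,1,1,1,2).

From H_k ≅ ker(∂_k) / im(∂_{k+1}) we obtain:

  H_2: rank ker ∂_2 − rank ∂_3 = (18 − 17) − 0 = 1, and there is no ∂_3, so H_2 = Z.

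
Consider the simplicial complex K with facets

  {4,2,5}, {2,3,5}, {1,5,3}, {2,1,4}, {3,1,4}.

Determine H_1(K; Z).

H_1 = Z.

Fix the vertex order 1 < 2 < 3 < 4 < 5 and write every simplex with vertices in increasing order. Then dim K = 2 and the simplices of K are:

  0-simplices (5): [1], [2], [3], [4], [5]
  1-simplices (10): [1,2], [1,3], [1,4], [1,5], [2,3], [2,4], [2,5], [3,4], [3,5], [4,5]
  2-simplices (5): [1,2,4], [1,3,4], [1,3,5], [2,3,5], [2,4,5]

Hence C_0 ≅ Z^5, C_1 ≅ Z^10, C_2 ≅ Z^5.

The boundary map ∂_1: C_1 → C_0 maps an edge to its endpoints' difference, ∂[p,q] = q − p. For instance
  ∂[4,5] = [5] − [4].
The resulting 5×10 matrix has rank 4, and its Smith normal form has invariant factors (1,1,1,1).

∂_2: C_2 → C_1 maps a triangle to the signed sum of its edges. For instance
  ∂[1,3,5] = [3,5] − [1,5] + [1,3],
  ∂[2,3,5] = [3,5] − [2,5] + [2,3].
As a 10×5 matrix over Z this has rank 5, with invariant factors (1,1,1,1,1).

Computing H_k = (kernel of ∂_k) / (image of ∂_{k+1}):

  H_1: rank ker ∂_1 − rank ∂_2 = (10 − 4) − 5 = 1, and the invariant factors of ∂_2 are all 1, so H_1 ≅ Z.

(K is a triangulation of the Möbius band.)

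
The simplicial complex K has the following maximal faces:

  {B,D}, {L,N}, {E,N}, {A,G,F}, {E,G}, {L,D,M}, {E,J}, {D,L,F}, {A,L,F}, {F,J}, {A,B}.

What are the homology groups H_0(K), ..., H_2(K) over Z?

K has 10 vertices, 16 edges, 4 triangles.
rank ∂_0 = 0, rank ∂_1 = 9 ⇒ b_0 = 10 − 0 − 9 = 1; all invariant factors of ∂_1 are 1 so no torsion. So H_0 ≅ Z.
rank ∂_1 = 9, rank ∂_2 = 4 ⇒ b_1 = 16 − 9 − 4 = 3; all invariant factors of ∂_2 are 1 so no torsion. So H_1 ≅ Z^3.
rank ∂_2 = 4, rank ∂_3 = 0 ⇒ b_2 = 4 − 4 − 0 = 0. So H_2 ≅ 0.

H_0 ≅ Z,  H_1 ≅ Z^3,  H_2 = 0.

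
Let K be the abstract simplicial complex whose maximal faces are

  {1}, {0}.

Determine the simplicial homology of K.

Order the vertices as 0 < 1. Listing each simplex with vertices in this order, K has dimension 0 with simplices:

  0-simplices (2): [0], [1]

Hence C_0 ≅ Z^2.

Reading off H_k = ker ∂_k / im ∂_{k+1}:

  H_0: rank C_0 − rank ∂_1 = 2 − 0 = 2, and there is no ∂_1, so H_0 ≅ Z^2.

H_0 = Z^2.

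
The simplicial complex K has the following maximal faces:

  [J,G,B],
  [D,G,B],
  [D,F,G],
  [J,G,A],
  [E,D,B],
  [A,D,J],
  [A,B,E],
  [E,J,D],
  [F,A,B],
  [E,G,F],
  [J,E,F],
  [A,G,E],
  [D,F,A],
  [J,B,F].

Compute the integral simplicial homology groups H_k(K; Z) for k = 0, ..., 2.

H_0 ≅ Z,  H_1 ≅ Z^2,  H_2 ≅ Z.

Take the total order A < B < D < E < F < G < J on the vertex set. Then K (dimension 2) consists of the simplices:

  0-simplices (7): A, B, D, E, F, G, J
  1-simplices (21): AB, AD, AE, AF, AG, AJ, BD, BE, BF, BG, BJ, DE, DF, DG, DJ, EF, EG, EJ, FG, FJ, GJ
  2-simplices (14): ABE, ABF, ADF, ADJ, AEG, AGJ, BDE, BDG, BFJ, BGJ, DEJ, DFG, EFG, EFJ

so the chain groups are C_0 ≅ Z^7, C_1 ≅ Z^21, C_2 ≅ Z^14.

∂_1: C_1 → C_0 sends each edge [p,q] (with p < q) to q − p.
The 7×21 boundary matrix has rank 6 and Smith normal form diag(1,1,1,1,1,1).

Boundary ∂_2: C_2 → C_1 maps a triangle to the signed sum of its edges. For instance
  ∂DEJ = EJ − DJ + DE,
  ∂ADF = DF − AF + AD.
This gives a 21×14 integer matrix of rank 13; reducing to Smith normal form yields diagonal entries (1,1,1,1,1,1,1,1,1,1,1,1,1).

Computing H_k = (kernel of ∂_k) / (image of ∂_{k+1}):

  H_0: rank C_0 − rank ∂_1 = 7 − 6 = 1, and the invariant factors of ∂_1 are all 1, so H_0 ≅ Z.
  H_1: rank ker ∂_1 − rank ∂_2 = (21 − 6) − 13 = 2, and the invariant factors of ∂_2 are all 1, so H_1 ≅ Z^2.
  H_2: rank ker ∂_2 − rank ∂_3 = (14 − 13) − 0 = 1, and there is no ∂_3, so H_2 ≅ Z.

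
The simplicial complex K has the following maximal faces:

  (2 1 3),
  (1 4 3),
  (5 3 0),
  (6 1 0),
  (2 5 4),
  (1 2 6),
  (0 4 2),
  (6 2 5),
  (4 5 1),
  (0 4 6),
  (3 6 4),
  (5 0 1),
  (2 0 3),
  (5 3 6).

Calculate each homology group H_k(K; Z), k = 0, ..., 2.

Fix the vertex order 0 < 1 < 2 < 3 < 4 < 5 < 6 and write every simplex with vertices in increasing order. Then dim K = 2 and the simplices of K are:

  0-simplices (7): [0], [1], [2], [3], [4], [5], [6]
  1-simplices (21): [0,1], [0,2], [0,3], [0,4], [0,5], [0,6], [1,2], [1,3], [1,4], [1,5], [1,6], [2,3], [2,4], [2,5], [2,6], [3,4], [3,5], [3,6], [4,5], [4,6], [5,6]
  2-simplices (14): [0,1,5], [0,1,6], [0,2,3], [0,2,4], [0,3,5], [0,4,6], [1,2,3], [1,2,6], [1,3,4], [1,4,5], [2,4,5], [2,5,6], [3,4,6], [3,5,6]

giving chain groups C_0 ≅ Z^7, C_1 ≅ Z^21, C_2 ≅ Z^14.

∂_1: C_1 → C_0 maps an edge to its endpoints' difference, ∂[p,q] = q − p. For instance
  ∂[2,5] = [5] − [2].
The 7×21 boundary matrix has rank 6 and Smith normal form diag(1,1,1,1,1,1).

∂_2: C_2 → C_1 sends each 2-simplex [p,q,r] to [q,r] − [p,r] + [p,q]. For instance
  ∂[0,2,4] = [2,4] − [0,4] + [0,2],
  ∂[1,2,3] = [2,3] − [1,3] + [1,2].
As a 21×14 matrix over Z this has rank 13, with invariant factors (1,1,1,1,1,1,1,1,1,1,1,1,1).

From H_k ≅ ker(∂_k) / im(∂_{k+1}) we obtain:

  H_0: rank C_0 − rank ∂_1 = 7 − 6 = 1, and the invariant factors of ∂_1 are all 1, so H_0 = Z.
  H_1: rank ker ∂_1 − rank ∂_2 = (21 − 6) − 13 = 2, and the invariant factors of ∂_2 are all 1, so H_1 = Z^2.
  H_2: rank ker ∂_2 − rank ∂_3 = (14 − 13) − 0 = 1, and there is no ∂_3, so H_2 = Z.

H_0 ≅ Z,  H_1 ≅ Z^2,  H_2 ≅ Z.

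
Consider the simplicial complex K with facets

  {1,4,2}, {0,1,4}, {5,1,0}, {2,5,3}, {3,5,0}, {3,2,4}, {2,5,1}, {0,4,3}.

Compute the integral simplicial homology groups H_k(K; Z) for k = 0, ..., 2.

H_0 ≅ Z,  H_1 = 0,  H_2 ≅ Z.

Fix the vertex order 0 < 1 < 2 < 3 < 4 < 5 and write every simplex with vertices in increasing order. Then dim K = 2 and the simplices of K are:

  0-simplices (6): [0], [1], [2], [3], [4], [5]
  1-simplices (12): [0,1], [0,3], [0,4], [0,5], [1,2], [1,4], [1,5], [2,3], [2,4], [2,5], [3,4], [3,5]
  2-simplices (8): [0,1,4], [0,1,5], [0,3,4], [0,3,5], [1,2,4], [1,2,5], [2,3,4], [2,3,5]

giving chain groups C_0 ≅ Z^6, C_1 ≅ Z^12, C_2 ≅ Z^8.

The boundary map ∂_1: C_1 → C_0 sends each edge [p,q] (with p < q) to q − p. For instance
  ∂[2,5] = [5] − [2].
The resulting 6×12 matrix has rank 5, and its Smith normal form has invariant factors (1,1,1,1,1).

Boundary ∂_2: C_2 → C_1 sends each 2-simplex [p,q,r] to [q,r] − [p,r] + [p,q]. For instance
  ∂[1,2,5] = [2,5] − [1,5] + [1,2],
  ∂[2,3,5] = [3,5] − [2,5] + [2,3].
As a 12×8 matrix over Z this has rank 7, with invariant factors (1,1,1,1,1,1,1).

Now H_k = ker ∂_k / im ∂_{k+1}, so:

  H_0: rank C_0 − rank ∂_1 = 6 − 5 = 1, and the invariant factors of ∂_1 are all 1, so H_0 = Z.
  H_1: rank ker ∂_1 − rank ∂_2 = (12 − 5) − 7 = 0, and the invariant factors of ∂_2 are all 1, so H_1 = 0.
  H_2: rank ker ∂_2 − rank ∂_3 = (8 − 7) − 0 = 1, and there is no ∂_3, so H_2 = Z.

(K is a triangulation of the 2-sphere S^2.)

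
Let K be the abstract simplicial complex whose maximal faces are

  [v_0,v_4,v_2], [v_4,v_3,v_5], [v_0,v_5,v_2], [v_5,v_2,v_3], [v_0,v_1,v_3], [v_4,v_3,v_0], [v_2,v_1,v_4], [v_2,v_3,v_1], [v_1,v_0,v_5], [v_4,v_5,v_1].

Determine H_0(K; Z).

We work with the vertex ordering v_0 < v_1 < v_2 < v_3 < v_4 < v_5. The simplices of K, each written with vertices in increasing order, are:

  0-simplices (6): [v_0], [v_1], [v_2], [v_3], [v_4], [v_5]
  1-simplices (15): (15 of them)
  2-simplices (10): [v_0,v_1,v_3], [v_0,v_1,v_5], [v_0,v_2,v_4], [v_0,v_2,v_5], [v_0,v_3,v_4], [v_1,v_2,v_3], [v_1,v_2,v_4], [v_1,v_4,v_5], [v_2,v_3,v_5], [v_3,v_4,v_5]

Hence C_0 ≅ Z^6, C_1 ≅ Z^15, C_2 ≅ Z^10.

∂_1: C_1 → C_0 maps an edge to its endpoints' difference, ∂[p,q] = q − p.
This gives a 6×15 integer matrix of rank 5; reducing to Smith normal form yields diagonal entries (1,1,1,1,1).

Boundary ∂_2: C_2 → C_1 acts by ∂[p,q,r] = [q,r] − [p,r] + [p,q]. For instance
  ∂[v_2,v_3,v_5] = [v_3,v_5] − [v_2,v_5] + [v_2,v_3],
  ∂[v_0,v_1,v_3] = [v_1,v_3] − [v_0,v_3] + [v_0,v_1].
This gives a 15×10 integer matrix of rank 10; reducing to Smith normal form yields diagonal entries (1,1,1,1,1,1,1,1,1,2).

Now H_k = ker ∂_k / im ∂_{k+1}, so:

  H_0: rank C_0 − rank ∂_1 = 6 − 5 = 1, and the invariant factors of ∂_1 are all 1, so H_0 ≅ Z.

(K is a triangulation of the real projective plane RP^2.)

H_0 = Z.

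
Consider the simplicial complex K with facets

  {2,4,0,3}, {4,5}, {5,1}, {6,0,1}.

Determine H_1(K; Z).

Fix the vertex order 0 < 1 < 2 < 3 < 4 < 5 < 6 and write every simplex with vertices in increasing order. Then dim K = 3 and the simplices of K are:

  0-simplices (7): [0], [1], [2], [3], [4], [5], [6]
  1-simplices (11): [0,1], [0,2], [0,3], [0,4], [0,6], [1,5], [1,6], [2,3], [2,4], [3,4], [4,5]
  2-simplices (5): [0,1,6], [0,2,3], [0,2,4], [0,3,4], [2,3,4]
  3-simplices (1): [0,2,3,4]

Hence C_0 ≅ Z^7, C_1 ≅ Z^11, C_2 ≅ Z^5, C_3 ≅ Z^1.

∂_1: C_1 → C_0 sends each edge [p,q] (with p < q) to q − p. For instance
  ∂[0,4] = [4] − [0].
This gives a 7×11 integer matrix of rank 6; reducing to Smith normal form yields diagonal entries (1,1,1,1,1,1).

∂_2: C_2 → C_1 maps a triangle to the signed sum of its edges. For instance
  ∂[0,2,3] = [2,3] − [0,3] + [0,2],
  ∂[0,3,4] = [3,4] − [0,4] + [0,3].
The 11×5 boundary matrix has rank 4 and Smith normal form diag(1,1,1,1).

∂_3: C_3 → C_2 sends each 3-simplex σ to the alternating sum Σ_i (−1)^i (σ with its i-th vertex removed). For instance
  ∂[0,2,3,4] = [2,3,4] − [0,3,4] + [0,2,4] − [0,2,3].
This gives a 5×1 integer matrix of rank 1; reducing to Smith normal form yields diagonal entries (1).

Reading off H_k = ker ∂_k / im ∂_{k+1}:

  H_1: rank ker ∂_1 − rank ∂_2 = (11 − 6) − 4 = 1, and the invariant factors of ∂_2 are all 1, so H_1 = Z.

H_1 = Z.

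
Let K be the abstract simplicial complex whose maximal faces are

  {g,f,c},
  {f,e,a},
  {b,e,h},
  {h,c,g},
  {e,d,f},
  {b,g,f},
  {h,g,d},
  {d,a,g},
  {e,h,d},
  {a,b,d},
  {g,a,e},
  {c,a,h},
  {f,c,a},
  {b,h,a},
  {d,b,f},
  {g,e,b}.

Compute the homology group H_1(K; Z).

Fix the vertex order a < b < c < d < e < f < g < h and write every simplex with vertices in increasing order. Then dim K = 2 and the simplices of K are:

  0-simplices (8): a, b, c, d, e, f, g, h
  1-simplices (24): ab, ac, ad, ae, af, ag, ah, bd, be, bf, bg, bh, cf, cg, ch, de, df, dg, dh, ef, eg, eh, fg, gh
  2-simplices (16): abd, abh, acf, ach, adg, aef, aeg, bdf, beg, beh, bfg, cfg, cgh, def, deh, dgh

so the chain groups are C_0 ≅ Z^8, C_1 ≅ Z^24, C_2 ≅ Z^16.

Boundary ∂_1: C_1 → C_0 maps an edge to its endpoints' difference, ∂[p,q] = q − p.
This gives a 8×24 integer matrix of rank 7; reducing to Smith normal form yields diagonal entries (1,1,1,1,1,1,1).

Boundary ∂_2: C_2 → C_1 sends each 2-simplex [p,q,r] to [q,r] − [p,r] + [p,q]. For instance
  ∂aef = ef − af + ae,
  ∂abd = bd − ad + ab.
As a 24×16 matrix over Z this has rank 15, with invariant factors (1,1,1,1,1,1,1,1,1,1,1,1,1,1,1).

From H_k ≅ ker(∂_k) / im(∂_{k+1}) we obtain:

  H_1: rank ker ∂_1 − rank ∂_2 = (24 − 7) − 15 = 2, and the invariant factors of ∂_2 are all 1, so H_1 = Z^2.

H_1 = Z^2.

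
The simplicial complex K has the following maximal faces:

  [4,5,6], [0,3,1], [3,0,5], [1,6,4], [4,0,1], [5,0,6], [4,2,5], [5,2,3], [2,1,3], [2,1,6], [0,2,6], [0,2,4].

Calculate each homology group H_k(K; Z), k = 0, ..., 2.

H_0 ≅ Z,  H_1 ≅ Z/2Z,  H_2 = 0.

Fix the vertex order 0 < 1 < 2 < 3 < 4 < 5 < 6 and write every simplex with vertices in increasing order. Then dim K = 2 and the simplices of K are:

  0-simplices (7): [0], [1], [2], [3], [4], [5], [6]
  1-simplices (18): [0,1], [0,2], [0,3], [0,4], [0,5], [0,6], [1,2], [1,3], [1,4], [1,6], [2,3], [2,4], [2,5], [2,6], [3,5], [4,5], [4,6], [5,6]
  2-simplices (12): [0,1,3], [0,1,4], [0,2,4], [0,2,6], [0,3,5], [0,5,6], [1,2,3], [1,2,6], [1,4,6], [2,3,5], [2,4,5], [4,5,6]

so the chain groups are C_0 ≅ Z^7, C_1 ≅ Z^18, C_2 ≅ Z^12.

The boundary map ∂_1: C_1 → C_0 maps an edge to its endpoints' difference, ∂[p,q] = q − p. For instance
  ∂[0,2] = [2] − [0].
The resulting 7×18 matrix has rank 6, and its Smith normal form has invariant factors (1,1,1,1,1,1).

Boundary ∂_2: C_2 → C_1 acts by ∂[p,q,r] = [q,r] − [p,r] + [p,q]. For instance
  ∂[1,2,6] = [2,6] − [1,6] + [1,2],
  ∂[0,3,5] = [3,5] − [0,5] + [0,3].
The resulting 18×12 matrix has rank 12, and its Smith normal form has invariant factors (1,1,1,1,1,1,1,1,1,1,1,2).

Now H_k = ker ∂_k / im ∂_{k+1}, so:

  H_0: rank C_0 − rank ∂_1 = 7 − 6 = 1, and the invariant factors of ∂_1 are all 1, so H_0 ≅ Z.
  H_1: rank ker ∂_1 − rank ∂_2 = (18 − 6) − 12 = 0, and ∂_2 has invariant factor 2 > 1, so H_1 ≅ Z/2Z.
  H_2: rank ker ∂_2 − rank ∂_3 = (12 − 12) − 0 = 0, and there is no ∂_3, so H_2 ≅ 0.

As a check, the Euler characteristic is 7 − 18 + 12 = 1, which agrees with 1 − 0 + 0 = 1.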